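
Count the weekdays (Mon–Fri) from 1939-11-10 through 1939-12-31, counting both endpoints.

36 weekdays

1939-11-10 is a Friday.
The range spans 52 days (inclusive of both endpoints).
52 = 7 × 7 + 3, so there are 7 full weeks plus 3 extra days.
Each full week contributes 5 weekdays (Mon–Fri): 7 × 5 = 35.
The 3 extra days are Fri, Sat, Sun — 1 of them qualifies.
Total: 35 + 1 = 36.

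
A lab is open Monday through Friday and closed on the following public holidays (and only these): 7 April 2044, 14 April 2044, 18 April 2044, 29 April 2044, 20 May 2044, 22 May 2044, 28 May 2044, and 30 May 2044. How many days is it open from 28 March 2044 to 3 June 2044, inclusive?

44 working days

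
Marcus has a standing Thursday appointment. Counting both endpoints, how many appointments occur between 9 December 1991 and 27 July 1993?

85 Thursdays

9 December 1991 is a Monday.
That's 597 days from start to end, counting both.
597 = 7 × 85 + 2, so there are 85 full weeks plus 2 extra days.
Each full week contributes one Thursday: 85 so far.
The 2 extra days are Mon, Tue — none qualify.
Total: 85 + 0 = 85.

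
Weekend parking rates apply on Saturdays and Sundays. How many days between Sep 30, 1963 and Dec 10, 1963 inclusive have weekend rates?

Sep 30, 1963 is a Monday.
The range spans 72 days (inclusive of both endpoints).
72 = 7 × 10 + 2, so there are 10 full weeks plus 2 extra days.
Each full week contributes 2 weekend days (Sat, Sun): 10 × 2 = 20.
The 2 extra days are Mon, Tue — none qualify.
Total: 20 + 0 = 20.

20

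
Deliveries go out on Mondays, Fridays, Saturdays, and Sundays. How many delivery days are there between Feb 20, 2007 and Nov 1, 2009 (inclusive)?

Feb 20, 2007 is a Tuesday.
That's 986 days from start to end, counting both.
986 = 7 × 140 + 6, so there are 140 full weeks plus 6 extra days.
Each full week contributes 4 days from the set (Mon, Fri, Sat, Sun): 140 × 4 = 560.
The 6 extra days are Tue, Wed, Thu, Fri, Sat, Sun — 3 of them qualify.
Total: 560 + 3 = 563.

563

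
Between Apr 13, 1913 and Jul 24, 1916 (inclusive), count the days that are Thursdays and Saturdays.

342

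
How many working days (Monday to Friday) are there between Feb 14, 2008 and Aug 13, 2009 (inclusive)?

391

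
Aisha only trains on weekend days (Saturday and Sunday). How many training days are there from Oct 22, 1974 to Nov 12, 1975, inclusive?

110

Oct 22, 1974 is a Tuesday.
From Oct 22, 1974 to Nov 12, 1975 is 387 days inclusive.
387 = 7 × 55 + 2, so there are 55 full weeks plus 2 extra days.
Each full week contributes 2 weekend days (Sat, Sun): 55 × 2 = 110.
The 2 extra days are Tue, Wed — none qualify.
Total: 110 + 0 = 110.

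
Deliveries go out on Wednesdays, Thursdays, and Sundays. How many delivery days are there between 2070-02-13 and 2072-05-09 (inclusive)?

2070-02-13 is a Thursday.
From 2070-02-13 to 2072-05-09 is 817 days inclusive.
817 = 7 × 116 + 5, so there are 116 full weeks plus 5 extra days.
Each full week contributes 3 days from the set (Wed, Thu, Sun): 116 × 3 = 348.
The 5 extra days are Thursday, Friday, Saturday, Sunday, Monday — 2 of them qualify.
Total: 348 + 2 = 350.

350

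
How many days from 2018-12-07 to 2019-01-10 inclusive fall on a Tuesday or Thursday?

10

2018-12-07 is a Friday.
That's 35 days from start to end, counting both.
35 = 7 × 5, so the span is exactly 5 full weeks.
Each full week contributes 2 days from the set (Tue, Thu): 5 × 2 = 10.
Total: 10.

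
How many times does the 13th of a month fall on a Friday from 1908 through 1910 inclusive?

Friday-the-13ths by year:
1908: Mar, Nov
1909: Aug
1910: May

4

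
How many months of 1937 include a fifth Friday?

A month has five Fridays exactly when Friday falls within its first (length − 28) days.
Jan: 31 days, starts Fri → 5 of Fri, Sat, Sun ✓
Feb: 28 days, starts Mon → 5 of (none)
Mar: 31 days, starts Mon → 5 of Mon, Tue, Wed
Apr: 30 days, starts Thu → 5 of Thu, Fri ✓
May: 31 days, starts Sat → 5 of Sat, Sun, Mon
Jun: 30 days, starts Tue → 5 of Tue, Wed
Jul: 31 days, starts Thu → 5 of Thu, Fri, Sat ✓
Aug: 31 days, starts Sun → 5 of Sun, Mon, Tue
Sep: 30 days, starts Wed → 5 of Wed, Thu
Oct: 31 days, starts Fri → 5 of Fri, Sat, Sun ✓
Nov: 30 days, starts Mon → 5 of Mon, Tue
Dec: 31 days, starts Wed → 5 of Wed, Thu, Fri ✓
Months with five Fridays: Jan, Apr, Jul, Oct, Dec.

5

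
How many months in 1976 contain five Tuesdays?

A month has five Tuesdays exactly when Tuesday falls within its first (length − 28) days.
Jan: 31 days, starts Thu → 5 of Thu, Fri, Sat
Feb: 29 days, starts Sun → 5 of Sun
Mar: 31 days, starts Mon → 5 of Mon, Tue, Wed ✓
Apr: 30 days, starts Thu → 5 of Thu, Fri
May: 31 days, starts Sat → 5 of Sat, Sun, Mon
Jun: 30 days, starts Tue → 5 of Tue, Wed ✓
Jul: 31 days, starts Thu → 5 of Thu, Fri, Sat
Aug: 31 days, starts Sun → 5 of Sun, Mon, Tue ✓
Sep: 30 days, starts Wed → 5 of Wed, Thu
Oct: 31 days, starts Fri → 5 of Fri, Sat, Sun
Nov: 30 days, starts Mon → 5 of Mon, Tue ✓
Dec: 31 days, starts Wed → 5 of Wed, Thu, Fri
Months with five Tuesdays: Mar, Jun, Aug, Nov.

4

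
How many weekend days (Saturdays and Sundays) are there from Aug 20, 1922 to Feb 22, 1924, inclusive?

Aug 20, 1922 is a Sunday.
From Aug 20, 1922 to Feb 22, 1924 is 552 days inclusive.
552 = 7 × 78 + 6, so there are 78 full weeks plus 6 extra days.
Each full week contributes 2 weekend days (Sat, Sun): 78 × 2 = 156.
The 6 extra days are Sun, Mon, Tue, Wed, Thu, Fri — 1 of them qualifies.
Total: 156 + 1 = 157.

157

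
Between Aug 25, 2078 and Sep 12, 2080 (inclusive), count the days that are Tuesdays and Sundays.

214

Aug 25, 2078 is a Thursday.
The range spans 750 days (inclusive of both endpoints).
750 = 7 × 107 + 1, so there are 107 full weeks plus 1 extra day.
Each full week contributes 2 days from the set (Tue, Sun): 107 × 2 = 214.
The 1 extra day is Thursday — none qualify.
Total: 214 + 0 = 214.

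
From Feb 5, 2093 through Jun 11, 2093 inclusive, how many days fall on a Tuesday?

Feb 5, 2093 is a Thursday.
From Feb 5, 2093 to Jun 11, 2093 is 127 days inclusive.
127 = 7 × 18 + 1, so there are 18 full weeks plus 1 extra day.
Each full week contributes one Tuesday: 18 so far.
The 1 extra day is Thu — none qualify.
Total: 18 + 0 = 18.

18 Tuesdays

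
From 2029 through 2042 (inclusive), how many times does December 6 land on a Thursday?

3

Day of week of December 6 in each year:
2029: Thu ✓, 2030: Fri, 2031: Sat, 2032: Mon, 2033: Tue, 2034: Wed, 2035: Thu ✓, 2036: Sat, 2037: Sun, 2038: Mon, 2039: Tue, 2040: Thu ✓, 2041: Fri, 2042: Sat
Thursdays: 2029, 2035, 2040.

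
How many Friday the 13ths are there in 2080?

2

The 13th falls on a Friday when the month's 13th has weekday Fri.
Jan 13 is Sat; Feb 13 is Tue; Mar 13 is Wed; Apr 13 is Sat; May 13 is Mon; Jun 13 is Thu; Jul 13 is Sat; Aug 13 is Tue; Sep 13 is Fri ✓; Oct 13 is Sun; Nov 13 is Wed; Dec 13 is Fri ✓.
Friday the 13ths: Sep, Dec.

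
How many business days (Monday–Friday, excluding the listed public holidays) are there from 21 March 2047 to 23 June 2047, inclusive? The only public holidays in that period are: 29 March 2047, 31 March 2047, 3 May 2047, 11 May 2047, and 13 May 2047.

21 March 2047 is a Thursday.
The range spans 95 days (inclusive of both endpoints).
95 = 7 × 13 + 4, so there are 13 full weeks plus 4 extra days.
Each full week contributes 5 weekdays (Mon–Fri): 13 × 5 = 65.
The 4 extra days are Thursday, Friday, Saturday, Sunday — 2 of them qualify.
Total: 65 + 2 = 67.
Holidays: 29 March 2047 (Fri); 31 March 2047 (Sun); 3 May 2047 (Fri); 11 May 2047 (Sat); 13 May 2047 (Mon).
3 of the 5 holidays fall on weekdays; the rest are weekends and were already excluded.
Business days: 67 − 3 = 64.

64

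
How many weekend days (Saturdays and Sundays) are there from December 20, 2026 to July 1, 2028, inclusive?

December 20, 2026 is a Sunday.
The range spans 560 days (inclusive of both endpoints).
560 = 7 × 80, so the span is exactly 80 full weeks.
Each full week contributes 2 weekend days (Sat, Sun): 80 × 2 = 160.

160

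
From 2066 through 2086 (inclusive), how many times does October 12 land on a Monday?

Day of week of October 12 in each year:
2066: Tue, 2067: Wed, 2068: Fri, 2069: Sat, 2070: Sun, 2071: Mon ✓, 2072: Wed, 2073: Thu, 2074: Fri, 2075: Sat, 2076: Mon ✓, 2077: Tue, 2078: Wed, 2079: Thu, 2080: Sat, 2081: Sun, 2082: Mon ✓, 2083: Tue, 2084: Thu, 2085: Fri, 2086: Sat
Mondays: 2071, 2076, 2082.

3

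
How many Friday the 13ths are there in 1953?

The 13th falls on a Friday when the month's 13th has weekday Fri.
Jan 13 is Tue; Feb 13 is Fri ✓; Mar 13 is Fri ✓; Apr 13 is Mon; May 13 is Wed; Jun 13 is Sat; Jul 13 is Mon; Aug 13 is Thu; Sep 13 is Sun; Oct 13 is Tue; Nov 13 is Fri ✓; Dec 13 is Sun.
Friday the 13ths: Feb, Mar, Nov.

3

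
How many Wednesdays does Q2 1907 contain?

13

1 April 1907 is a Monday.
That's 91 days from start to end, counting both.
91 = 7 × 13, so the span is exactly 13 full weeks.
Each full week contributes one Wednesday: 13 so far.
Total: 13.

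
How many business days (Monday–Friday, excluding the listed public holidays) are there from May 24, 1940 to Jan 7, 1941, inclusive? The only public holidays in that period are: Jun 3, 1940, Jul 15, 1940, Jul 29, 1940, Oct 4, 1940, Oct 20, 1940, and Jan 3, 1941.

May 24, 1940 is a Friday.
That's 229 days from start to end, counting both.
229 = 7 × 32 + 5, so there are 32 full weeks plus 5 extra days.
Each full week contributes 5 weekdays (Mon–Fri): 32 × 5 = 160.
The 5 extra days are Fri, Sat, Sun, Mon, Tue — 3 of them qualify.
Total: 160 + 3 = 163.
Holidays: Jun 3, 1940 (Mon); Jul 15, 1940 (Mon); Jul 29, 1940 (Mon); Oct 4, 1940 (Fri); Oct 20, 1940 (Sun); Jan 3, 1941 (Fri).
5 of the 6 holidays fall on weekdays; the rest are weekends and were already excluded.
Business days: 163 − 5 = 158.

158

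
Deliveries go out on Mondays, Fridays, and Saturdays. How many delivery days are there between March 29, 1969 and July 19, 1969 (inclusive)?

49

March 29, 1969 is a Saturday.
The range spans 113 days (inclusive of both endpoints).
113 = 7 × 16 + 1, so there are 16 full weeks plus 1 extra day.
Each full week contributes 3 days from the set (Mon, Fri, Sat): 16 × 3 = 48.
The 1 extra day is Saturday — 1 of them qualifies.
Total: 48 + 1 = 49.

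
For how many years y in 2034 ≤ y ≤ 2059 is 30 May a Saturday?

4

Day of week of May 30 in each year:
2034: Tue, 2035: Wed, 2036: Fri, 2037: Sat ✓, 2038: Sun, 2039: Mon, 2040: Wed, 2041: Thu, 2042: Fri, 2043: Sat ✓, 2044: Mon, 2045: Tue, 2046: Wed, 2047: Thu, 2048: Sat ✓, 2049: Sun, 2050: Mon, 2051: Tue, 2052: Thu, 2053: Fri, 2054: Sat ✓, 2055: Sun, 2056: Tue, 2057: Wed, 2058: Thu, 2059: Fri
Saturdays: 2037, 2043, 2048, 2054.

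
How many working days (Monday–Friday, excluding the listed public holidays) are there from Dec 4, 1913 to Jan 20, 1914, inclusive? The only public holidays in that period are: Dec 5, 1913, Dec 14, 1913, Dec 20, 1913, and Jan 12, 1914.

32

Dec 4, 1913 is a Thursday.
From Dec 4, 1913 to Jan 20, 1914 is 48 days inclusive.
48 = 7 × 6 + 6, so there are 6 full weeks plus 6 extra days.
Each full week contributes 5 weekdays (Mon–Fri): 6 × 5 = 30.
The 6 extra days are Thu, Fri, Sat, Sun, Mon, Tue — 4 of them qualify.
Total: 30 + 4 = 34.
Holidays: Dec 5, 1913 (Fri); Dec 14, 1913 (Sun); Dec 20, 1913 (Sat); Jan 12, 1914 (Mon).
2 of the 4 holidays fall on weekdays; the rest are weekends and were already excluded.
Business days: 34 − 2 = 32.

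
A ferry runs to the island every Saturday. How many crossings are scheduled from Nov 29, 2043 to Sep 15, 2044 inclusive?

Nov 29, 2043 is a Sunday.
From Nov 29, 2043 to Sep 15, 2044 is 292 days inclusive.
292 = 7 × 41 + 5, so there are 41 full weeks plus 5 extra days.
Each full week contributes one Saturday: 41 so far.
The 5 extra days are Sun, Mon, Tue, Wed, Thu — none qualify.
Total: 41 + 0 = 41.

41 Saturdays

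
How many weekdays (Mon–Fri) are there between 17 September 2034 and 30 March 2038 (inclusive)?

922 weekdays

17 September 2034 is a Sunday.
From 17 September 2034 to 30 March 2038 is 1291 days inclusive.
1291 = 7 × 184 + 3, so there are 184 full weeks plus 3 extra days.
Each full week contributes 5 weekdays (Mon–Fri): 184 × 5 = 920.
The 3 extra days are Sunday, Monday, Tuesday — 2 of them qualify.
Total: 920 + 2 = 922.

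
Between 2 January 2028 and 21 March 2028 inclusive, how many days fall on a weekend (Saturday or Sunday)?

2 January 2028 is a Sunday.
The range spans 80 days (inclusive of both endpoints).
80 = 7 × 11 + 3, so there are 11 full weeks plus 3 extra days.
Each full week contributes 2 weekend days (Sat, Sun): 11 × 2 = 22.
The 3 extra days are Sunday, Monday, Tuesday — 1 of them qualifies.
Total: 22 + 1 = 23.

23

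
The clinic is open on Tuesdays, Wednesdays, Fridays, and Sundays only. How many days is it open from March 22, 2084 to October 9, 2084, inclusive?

March 22, 2084 is a Wednesday.
From March 22, 2084 to October 9, 2084 is 202 days inclusive.
202 = 7 × 28 + 6, so there are 28 full weeks plus 6 extra days.
Each full week contributes 4 days from the set (Tue, Wed, Fri, Sun): 28 × 4 = 112.
The 6 extra days are Wednesday, Thursday, Friday, Saturday, Sunday, Monday — 3 of them qualify.
Total: 112 + 3 = 115.

115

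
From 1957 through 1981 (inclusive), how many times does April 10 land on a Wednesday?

4

Day of week of April 10 in each year:
1957: Wed ✓, 1958: Thu, 1959: Fri, 1960: Sun, 1961: Mon, 1962: Tue, 1963: Wed ✓, 1964: Fri, 1965: Sat, 1966: Sun, 1967: Mon, 1968: Wed ✓, 1969: Thu, 1970: Fri, 1971: Sat, 1972: Mon, 1973: Tue, 1974: Wed ✓, 1975: Thu, 1976: Sat, 1977: Sun, 1978: Mon, 1979: Tue, 1980: Thu, 1981: Fri
Wednesdays: 1957, 1963, 1968, 1974.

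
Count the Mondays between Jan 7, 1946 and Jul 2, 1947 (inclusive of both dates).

Jan 7, 1946 is a Monday.
That's 542 days from start to end, counting both.
542 = 7 × 77 + 3, so there are 77 full weeks plus 3 extra days.
Each full week contributes one Monday: 77 so far.
The 3 extra days are Monday, Tuesday, Wednesday — 1 of them qualifies.
Total: 77 + 1 = 78.

78 Mondays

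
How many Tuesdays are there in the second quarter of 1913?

13

April 1, 1913 is a Tuesday.
The range spans 91 days (inclusive of both endpoints).
91 = 7 × 13, so the span is exactly 13 full weeks.
Each full week contributes one Tuesday: 13 so far.
Total: 13.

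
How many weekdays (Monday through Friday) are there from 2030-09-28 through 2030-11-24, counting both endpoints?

40 weekdays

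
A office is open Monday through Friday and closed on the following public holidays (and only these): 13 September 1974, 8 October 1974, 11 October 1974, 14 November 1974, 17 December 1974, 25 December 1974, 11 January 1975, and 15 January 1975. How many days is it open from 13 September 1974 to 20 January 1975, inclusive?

85

13 September 1974 is a Friday.
From 13 September 1974 to 20 January 1975 is 130 days inclusive.
130 = 7 × 18 + 4, so there are 18 full weeks plus 4 extra days.
Each full week contributes 5 weekdays (Mon–Fri): 18 × 5 = 90.
The 4 extra days are Friday, Saturday, Sunday, Monday — 2 of them qualify.
Total: 90 + 2 = 92.
Holidays: 13 September 1974 (Fri); 8 October 1974 (Tue); 11 October 1974 (Fri); 14 November 1974 (Thu); 17 December 1974 (Tue); 25 December 1974 (Wed); 11 January 1975 (Sat); 15 January 1975 (Wed).
7 of the 8 holidays fall on weekdays; the rest are weekends and were already excluded.
Business days: 92 − 7 = 85.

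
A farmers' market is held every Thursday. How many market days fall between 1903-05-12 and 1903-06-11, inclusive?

1903-05-12 is a Tuesday.
That's 31 days from start to end, counting both.
31 = 7 × 4 + 3, so there are 4 full weeks plus 3 extra days.
Each full week contributes one Thursday: 4 so far.
The 3 extra days are Tuesday, Wednesday, Thursday — 1 of them qualifies.
Total: 4 + 1 = 5.

5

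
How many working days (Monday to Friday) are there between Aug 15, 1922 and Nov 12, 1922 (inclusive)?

64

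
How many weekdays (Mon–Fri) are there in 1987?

Jan 1, 1987 is a Thursday.
That's 365 days from start to end, counting both.
365 = 7 × 52 + 1, so there are 52 full weeks plus 1 extra day.
Each full week contributes 5 weekdays (Mon–Fri): 52 × 5 = 260.
The 1 extra day is Thu — 1 of them qualifies.
Total: 260 + 1 = 261.

261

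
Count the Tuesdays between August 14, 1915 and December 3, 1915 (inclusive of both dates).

August 14, 1915 is a Saturday.
From August 14, 1915 to December 3, 1915 is 112 days inclusive.
112 = 7 × 16, so the span is exactly 16 full weeks.
Each full week contributes one Tuesday: 16 so far.

16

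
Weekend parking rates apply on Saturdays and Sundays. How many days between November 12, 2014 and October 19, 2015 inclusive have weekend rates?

November 12, 2014 is a Wednesday.
From November 12, 2014 to October 19, 2015 is 342 days inclusive.
342 = 7 × 48 + 6, so there are 48 full weeks plus 6 extra days.
Each full week contributes 2 weekend days (Sat, Sun): 48 × 2 = 96.
The 6 extra days are Wed, Thu, Fri, Sat, Sun, Mon — 2 of them qualify.
Total: 96 + 2 = 98.

98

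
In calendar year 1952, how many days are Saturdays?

52

1952-01-01 is a Tuesday.
From 1952-01-01 to 1952-12-31 is 366 days inclusive.
366 = 7 × 52 + 2, so there are 52 full weeks plus 2 extra days.
Each full week contributes one Saturday: 52 so far.
The 2 extra days are Tue, Wed — none qualify.
Total: 52 + 0 = 52.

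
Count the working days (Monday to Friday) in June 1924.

Jun 1, 1924 is a Sunday.
From Jun 1, 1924 to Jun 30, 1924 is 30 days inclusive.
30 = 7 × 4 + 2, so there are 4 full weeks plus 2 extra days.
Each full week contributes 5 weekdays (Mon–Fri): 4 × 5 = 20.
The 2 extra days are Sunday, Monday — 1 of them qualifies.
Total: 20 + 1 = 21.

21 weekdays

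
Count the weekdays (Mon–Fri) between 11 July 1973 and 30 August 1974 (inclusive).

298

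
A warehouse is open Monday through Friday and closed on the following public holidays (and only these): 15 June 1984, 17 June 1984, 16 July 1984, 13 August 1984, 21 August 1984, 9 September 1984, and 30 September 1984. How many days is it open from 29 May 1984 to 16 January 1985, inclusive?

163 business days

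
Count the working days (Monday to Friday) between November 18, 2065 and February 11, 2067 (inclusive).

November 18, 2065 is a Wednesday.
From November 18, 2065 to February 11, 2067 is 451 days inclusive.
451 = 7 × 64 + 3, so there are 64 full weeks plus 3 extra days.
Each full week contributes 5 weekdays (Mon–Fri): 64 × 5 = 320.
The 3 extra days are Wednesday, Thursday, Friday — 3 of them qualify.
Total: 320 + 3 = 323.

323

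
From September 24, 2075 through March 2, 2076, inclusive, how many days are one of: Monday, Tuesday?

46

September 24, 2075 is a Tuesday.
The range spans 161 days (inclusive of both endpoints).
161 = 7 × 23, so the span is exactly 23 full weeks.
Each full week contributes 2 days from the set (Mon, Tue): 23 × 2 = 46.
Total: 46.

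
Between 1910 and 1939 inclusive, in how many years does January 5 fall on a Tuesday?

4

Day of week of January 5 in each year:
1910: Wed, 1911: Thu, 1912: Fri, 1913: Sun, 1914: Mon, 1915: Tue ✓, 1916: Wed, 1917: Fri, 1918: Sat, 1919: Sun, 1920: Mon, 1921: Wed, 1922: Thu, 1923: Fri, 1924: Sat, 1925: Mon, 1926: Tue ✓, 1927: Wed, 1928: Thu, 1929: Sat, 1930: Sun, 1931: Mon, 1932: Tue ✓, 1933: Thu, 1934: Fri, 1935: Sat, 1936: Sun, 1937: Tue ✓, 1938: Wed, 1939: Thu
Tuesdays: 1915, 1926, 1932, 1937.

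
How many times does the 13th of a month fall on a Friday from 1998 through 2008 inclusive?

18

Friday-the-13ths by year:
1998: Feb, Mar, Nov
1999: Aug
2000: Oct
2001: Apr, Jul
2002: Sep, Dec
2003: Jun
2004: Feb, Aug
2005: May
2006: Jan, Oct
2007: Apr, Jul
2008: Jun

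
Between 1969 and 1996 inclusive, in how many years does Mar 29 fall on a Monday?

Day of week of March 29 in each year:
1969: Sat, 1970: Sun, 1971: Mon ✓, 1972: Wed, 1973: Thu, 1974: Fri, 1975: Sat, 1976: Mon ✓, 1977: Tue, 1978: Wed, 1979: Thu, 1980: Sat, 1981: Sun, 1982: Mon ✓, 1983: Tue, 1984: Thu, 1985: Fri, 1986: Sat, 1987: Sun, 1988: Tue, 1989: Wed, 1990: Thu, 1991: Fri, 1992: Sun, 1993: Mon ✓, 1994: Tue, 1995: Wed, 1996: Fri
Mondays: 1971, 1976, 1982, 1993.

4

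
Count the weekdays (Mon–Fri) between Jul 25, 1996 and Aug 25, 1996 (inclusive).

Jul 25, 1996 is a Thursday.
That's 32 days from start to end, counting both.
32 = 7 × 4 + 4, so there are 4 full weeks plus 4 extra days.
Each full week contributes 5 weekdays (Mon–Fri): 4 × 5 = 20.
The 4 extra days are Thu, Fri, Sat, Sun — 2 of them qualify.
Total: 20 + 2 = 22.

22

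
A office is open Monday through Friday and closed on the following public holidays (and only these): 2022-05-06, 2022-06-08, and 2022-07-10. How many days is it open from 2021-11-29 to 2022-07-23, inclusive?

168 business days

2021-11-29 is a Monday.
The range spans 237 days (inclusive of both endpoints).
237 = 7 × 33 + 6, so there are 33 full weeks plus 6 extra days.
Each full week contributes 5 weekdays (Mon–Fri): 33 × 5 = 165.
The 6 extra days are Monday, Tuesday, Wednesday, Thursday, Friday, Saturday — 5 of them qualify.
Total: 165 + 5 = 170.
Holidays: 2022-05-06 (Fri); 2022-06-08 (Wed); 2022-07-10 (Sun).
2 of the 3 holidays fall on weekdays; the rest are weekends and were already excluded.
Business days: 170 − 2 = 168.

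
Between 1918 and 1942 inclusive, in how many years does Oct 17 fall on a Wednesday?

Day of week of October 17 in each year:
1918: Thu, 1919: Fri, 1920: Sun, 1921: Mon, 1922: Tue, 1923: Wed ✓, 1924: Fri, 1925: Sat, 1926: Sun, 1927: Mon, 1928: Wed ✓, 1929: Thu, 1930: Fri, 1931: Sat, 1932: Mon, 1933: Tue, 1934: Wed ✓, 1935: Thu, 1936: Sat, 1937: Sun, 1938: Mon, 1939: Tue, 1940: Thu, 1941: Fri, 1942: Sat
Wednesdays: 1923, 1928, 1934.

3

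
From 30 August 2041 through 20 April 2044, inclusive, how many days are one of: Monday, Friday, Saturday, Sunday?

30 August 2041 is a Friday.
The range spans 965 days (inclusive of both endpoints).
965 = 7 × 137 + 6, so there are 137 full weeks plus 6 extra days.
Each full week contributes 4 days from the set (Mon, Fri, Sat, Sun): 137 × 4 = 548.
The 6 extra days are Fri, Sat, Sun, Mon, Tue, Wed — 4 of them qualify.
Total: 548 + 4 = 552.

552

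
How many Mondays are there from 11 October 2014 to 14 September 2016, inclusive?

11 October 2014 is a Saturday.
That's 705 days from start to end, counting both.
705 = 7 × 100 + 5, so there are 100 full weeks plus 5 extra days.
Each full week contributes one Monday: 100 so far.
The 5 extra days are Saturday, Sunday, Monday, Tuesday, Wednesday — 1 of them qualifies.
Total: 100 + 1 = 101.

101 Mondays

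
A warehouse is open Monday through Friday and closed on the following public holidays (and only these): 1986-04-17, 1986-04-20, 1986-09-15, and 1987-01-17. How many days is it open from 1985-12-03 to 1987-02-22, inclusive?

1985-12-03 is a Tuesday.
From 1985-12-03 to 1987-02-22 is 447 days inclusive.
447 = 7 × 63 + 6, so there are 63 full weeks plus 6 extra days.
Each full week contributes 5 weekdays (Mon–Fri): 63 × 5 = 315.
The 6 extra days are Tue, Wed, Thu, Fri, Sat, Sun — 4 of them qualify.
Total: 315 + 4 = 319.
Holidays: 1986-04-17 (Thu); 1986-04-20 (Sun); 1986-09-15 (Mon); 1987-01-17 (Sat).
2 of the 4 holidays fall on weekdays; the rest are weekends and were already excluded.
Business days: 319 − 2 = 317.

317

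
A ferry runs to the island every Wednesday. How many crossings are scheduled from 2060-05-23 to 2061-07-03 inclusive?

58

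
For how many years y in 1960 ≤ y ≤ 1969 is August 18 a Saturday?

Day of week of August 18 in each year:
1960: Thu, 1961: Fri, 1962: Sat ✓, 1963: Sun, 1964: Tue, 1965: Wed, 1966: Thu, 1967: Fri, 1968: Sun, 1969: Mon
Saturdays: 1962.

1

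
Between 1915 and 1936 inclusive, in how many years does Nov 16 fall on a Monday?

Day of week of November 16 in each year:
1915: Tue, 1916: Thu, 1917: Fri, 1918: Sat, 1919: Sun, 1920: Tue, 1921: Wed, 1922: Thu, 1923: Fri, 1924: Sun, 1925: Mon ✓, 1926: Tue, 1927: Wed, 1928: Fri, 1929: Sat, 1930: Sun, 1931: Mon ✓, 1932: Wed, 1933: Thu, 1934: Fri, 1935: Sat, 1936: Mon ✓
Mondays: 1925, 1931, 1936.

3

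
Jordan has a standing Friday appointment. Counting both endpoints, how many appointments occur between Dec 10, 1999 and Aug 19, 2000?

37

Dec 10, 1999 is a Friday.
From Dec 10, 1999 to Aug 19, 2000 is 254 days inclusive.
254 = 7 × 36 + 2, so there are 36 full weeks plus 2 extra days.
Each full week contributes one Friday: 36 so far.
The 2 extra days are Friday, Saturday — 1 of them qualifies.
Total: 36 + 1 = 37.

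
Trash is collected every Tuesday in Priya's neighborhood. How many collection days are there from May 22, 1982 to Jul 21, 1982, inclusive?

9 Tuesdays

May 22, 1982 is a Saturday.
That's 61 days from start to end, counting both.
61 = 7 × 8 + 5, so there are 8 full weeks plus 5 extra days.
Each full week contributes one Tuesday: 8 so far.
The 5 extra days are Saturday, Sunday, Monday, Tuesday, Wednesday — 1 of them qualifies.
Total: 8 + 1 = 9.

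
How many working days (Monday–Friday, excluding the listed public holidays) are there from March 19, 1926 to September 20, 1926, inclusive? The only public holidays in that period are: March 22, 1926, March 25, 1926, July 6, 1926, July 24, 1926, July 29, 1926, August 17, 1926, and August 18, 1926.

March 19, 1926 is a Friday.
From March 19, 1926 to September 20, 1926 is 186 days inclusive.
186 = 7 × 26 + 4, so there are 26 full weeks plus 4 extra days.
Each full week contributes 5 weekdays (Mon–Fri): 26 × 5 = 130.
The 4 extra days are Fri, Sat, Sun, Mon — 2 of them qualify.
Total: 130 + 2 = 132.
Holidays: March 22, 1926 (Mon); March 25, 1926 (Thu); July 6, 1926 (Tue); July 24, 1926 (Sat); July 29, 1926 (Thu); August 17, 1926 (Tue); August 18, 1926 (Wed).
6 of the 7 holidays fall on weekdays; the rest are weekends and were already excluded.
Business days: 132 − 6 = 126.

126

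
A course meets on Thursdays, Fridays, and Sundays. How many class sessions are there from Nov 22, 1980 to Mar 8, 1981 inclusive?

Nov 22, 1980 is a Saturday.
The range spans 107 days (inclusive of both endpoints).
107 = 7 × 15 + 2, so there are 15 full weeks plus 2 extra days.
Each full week contributes 3 days from the set (Thu, Fri, Sun): 15 × 3 = 45.
The 2 extra days are Sat, Sun — 1 of them qualifies.
Total: 45 + 1 = 46.

46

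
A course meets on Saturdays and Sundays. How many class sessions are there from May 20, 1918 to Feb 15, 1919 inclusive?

77

May 20, 1918 is a Monday.
From May 20, 1918 to Feb 15, 1919 is 272 days inclusive.
272 = 7 × 38 + 6, so there are 38 full weeks plus 6 extra days.
Each full week contributes 2 days from the set (Sat, Sun): 38 × 2 = 76.
The 6 extra days are Monday, Tuesday, Wednesday, Thursday, Friday, Saturday — 1 of them qualifies.
Total: 76 + 1 = 77.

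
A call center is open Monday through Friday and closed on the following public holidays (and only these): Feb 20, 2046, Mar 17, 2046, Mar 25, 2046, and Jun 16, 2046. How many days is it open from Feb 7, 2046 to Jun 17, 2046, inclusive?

Feb 7, 2046 is a Wednesday.
That's 131 days from start to end, counting both.
131 = 7 × 18 + 5, so there are 18 full weeks plus 5 extra days.
Each full week contributes 5 weekdays (Mon–Fri): 18 × 5 = 90.
The 5 extra days are Wed, Thu, Fri, Sat, Sun — 3 of them qualify.
Total: 90 + 3 = 93.
Holidays: Feb 20, 2046 (Tue); Mar 17, 2046 (Sat); Mar 25, 2046 (Sun); Jun 16, 2046 (Sat).
1 of the 4 holidays fall on weekdays; the rest are weekends and were already excluded.
Business days: 93 − 1 = 92.

92 business days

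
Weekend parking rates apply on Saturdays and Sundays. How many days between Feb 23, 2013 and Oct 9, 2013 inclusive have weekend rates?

66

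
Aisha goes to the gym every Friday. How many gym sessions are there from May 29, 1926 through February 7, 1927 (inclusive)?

May 29, 1926 is a Saturday.
From May 29, 1926 to February 7, 1927 is 255 days inclusive.
255 = 7 × 36 + 3, so there are 36 full weeks plus 3 extra days.
Each full week contributes one Friday: 36 so far.
The 3 extra days are Sat, Sun, Mon — none qualify.
Total: 36 + 0 = 36.

36 Fridays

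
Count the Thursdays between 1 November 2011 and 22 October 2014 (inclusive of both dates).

1 November 2011 is a Tuesday.
That's 1087 days from start to end, counting both.
1087 = 7 × 155 + 2, so there are 155 full weeks plus 2 extra days.
Each full week contributes one Thursday: 155 so far.
The 2 extra days are Tuesday, Wednesday — none qualify.
Total: 155 + 0 = 155.

155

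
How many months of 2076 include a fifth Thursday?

5

A month has five Thursdays exactly when Thursday falls within its first (length − 28) days.
Jan: 31 days, starts Wed → 5 of Wed, Thu, Fri ✓
Feb: 29 days, starts Sat → 5 of Sat
Mar: 31 days, starts Sun → 5 of Sun, Mon, Tue
Apr: 30 days, starts Wed → 5 of Wed, Thu ✓
May: 31 days, starts Fri → 5 of Fri, Sat, Sun
Jun: 30 days, starts Mon → 5 of Mon, Tue
Jul: 31 days, starts Wed → 5 of Wed, Thu, Fri ✓
Aug: 31 days, starts Sat → 5 of Sat, Sun, Mon
Sep: 30 days, starts Tue → 5 of Tue, Wed
Oct: 31 days, starts Thu → 5 of Thu, Fri, Sat ✓
Nov: 30 days, starts Sun → 5 of Sun, Mon
Dec: 31 days, starts Tue → 5 of Tue, Wed, Thu ✓
Months with five Thursdays: Jan, Apr, Jul, Oct, Dec.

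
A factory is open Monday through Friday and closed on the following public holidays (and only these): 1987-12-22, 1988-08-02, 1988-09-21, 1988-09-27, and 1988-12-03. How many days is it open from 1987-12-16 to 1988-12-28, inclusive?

1987-12-16 is a Wednesday.
The range spans 379 days (inclusive of both endpoints).
379 = 7 × 54 + 1, so there are 54 full weeks plus 1 extra day.
Each full week contributes 5 weekdays (Mon–Fri): 54 × 5 = 270.
The 1 extra day is Wednesday — 1 of them qualifies.
Total: 270 + 1 = 271.
Holidays: 1987-12-22 (Tue); 1988-08-02 (Tue); 1988-09-21 (Wed); 1988-09-27 (Tue); 1988-12-03 (Sat).
4 of the 5 holidays fall on weekdays; the rest are weekends and were already excluded.
Business days: 271 − 4 = 267.

267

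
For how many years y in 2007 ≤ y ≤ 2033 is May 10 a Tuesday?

Day of week of May 10 in each year:
2007: Thu, 2008: Sat, 2009: Sun, 2010: Mon, 2011: Tue ✓, 2012: Thu, 2013: Fri, 2014: Sat, 2015: Sun, 2016: Tue ✓, 2017: Wed, 2018: Thu, 2019: Fri, 2020: Sun, 2021: Mon, 2022: Tue ✓, 2023: Wed, 2024: Fri, 2025: Sat, 2026: Sun, 2027: Mon, 2028: Wed, 2029: Thu, 2030: Fri, 2031: Sat, 2032: Mon, 2033: Tue ✓
Tuesdays: 2011, 2016, 2022, 2033.

4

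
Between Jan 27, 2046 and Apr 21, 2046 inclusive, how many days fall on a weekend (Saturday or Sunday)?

25

Jan 27, 2046 is a Saturday.
That's 85 days from start to end, counting both.
85 = 7 × 12 + 1, so there are 12 full weeks plus 1 extra day.
Each full week contributes 2 weekend days (Sat, Sun): 12 × 2 = 24.
The 1 extra day is Saturday — 1 of them qualifies.
Total: 24 + 1 = 25.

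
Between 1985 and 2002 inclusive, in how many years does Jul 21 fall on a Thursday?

2

Day of week of July 21 in each year:
1985: Sun, 1986: Mon, 1987: Tue, 1988: Thu ✓, 1989: Fri, 1990: Sat, 1991: Sun, 1992: Tue, 1993: Wed, 1994: Thu ✓, 1995: Fri, 1996: Sun, 1997: Mon, 1998: Tue, 1999: Wed, 2000: Fri, 2001: Sat, 2002: Sun
Thursdays: 1988, 1994.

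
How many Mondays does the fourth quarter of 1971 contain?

13

Oct 1, 1971 is a Friday.
From Oct 1, 1971 to Dec 31, 1971 is 92 days inclusive.
92 = 7 × 13 + 1, so there are 13 full weeks plus 1 extra day.
Each full week contributes one Monday: 13 so far.
The 1 extra day is Friday — none qualify.
Total: 13 + 0 = 13.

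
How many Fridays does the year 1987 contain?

52

Jan 1, 1987 is a Thursday.
That's 365 days from start to end, counting both.
365 = 7 × 52 + 1, so there are 52 full weeks plus 1 extra day.
Each full week contributes one Friday: 52 so far.
The 1 extra day is Thursday — none qualify.
Total: 52 + 0 = 52.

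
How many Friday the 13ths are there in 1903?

The 13th falls on a Friday when the month's 13th has weekday Fri.
Jan 13 is Tue; Feb 13 is Fri ✓; Mar 13 is Fri ✓; Apr 13 is Mon; May 13 is Wed; Jun 13 is Sat; Jul 13 is Mon; Aug 13 is Thu; Sep 13 is Sun; Oct 13 is Tue; Nov 13 is Fri ✓; Dec 13 is Sun.
Friday the 13ths: Feb, Mar, Nov.

3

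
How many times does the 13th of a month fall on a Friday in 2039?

The 13th falls on a Friday when the month's 13th has weekday Fri.
Jan 13 is Thu; Feb 13 is Sun; Mar 13 is Sun; Apr 13 is Wed; May 13 is Fri ✓; Jun 13 is Mon; Jul 13 is Wed; Aug 13 is Sat; Sep 13 is Tue; Oct 13 is Thu; Nov 13 is Sun; Dec 13 is Tue.
Friday the 13ths: May.

1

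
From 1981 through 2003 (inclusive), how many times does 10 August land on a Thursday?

Day of week of August 10 in each year:
1981: Mon, 1982: Tue, 1983: Wed, 1984: Fri, 1985: Sat, 1986: Sun, 1987: Mon, 1988: Wed, 1989: Thu ✓, 1990: Fri, 1991: Sat, 1992: Mon, 1993: Tue, 1994: Wed, 1995: Thu ✓, 1996: Sat, 1997: Sun, 1998: Mon, 1999: Tue, 2000: Thu ✓, 2001: Fri, 2002: Sat, 2003: Sun
Thursdays: 1989, 1995, 2000.

3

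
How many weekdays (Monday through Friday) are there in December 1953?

1953-12-01 is a Tuesday.
The range spans 31 days (inclusive of both endpoints).
31 = 7 × 4 + 3, so there are 4 full weeks plus 3 extra days.
Each full week contributes 5 weekdays (Mon–Fri): 4 × 5 = 20.
The 3 extra days are Tuesday, Wednesday, Thursday — 3 of them qualify.
Total: 20 + 3 = 23.

23 weekdays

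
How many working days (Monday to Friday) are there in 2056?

January 1, 2056 is a Saturday.
The range spans 366 days (inclusive of both endpoints).
366 = 7 × 52 + 2, so there are 52 full weeks plus 2 extra days.
Each full week contributes 5 weekdays (Mon–Fri): 52 × 5 = 260.
The 2 extra days are Sat, Sun — none qualify.
Total: 260 + 0 = 260.

260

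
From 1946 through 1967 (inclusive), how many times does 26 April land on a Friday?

Day of week of April 26 in each year:
1946: Fri ✓, 1947: Sat, 1948: Mon, 1949: Tue, 1950: Wed, 1951: Thu, 1952: Sat, 1953: Sun, 1954: Mon, 1955: Tue, 1956: Thu, 1957: Fri ✓, 1958: Sat, 1959: Sun, 1960: Tue, 1961: Wed, 1962: Thu, 1963: Fri ✓, 1964: Sun, 1965: Mon, 1966: Tue, 1967: Wed
Fridays: 1946, 1957, 1963.

3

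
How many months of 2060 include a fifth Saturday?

A month has five Saturdays exactly when Saturday falls within its first (length − 28) days.
Jan: 31 days, starts Thu → 5 of Thu, Fri, Sat ✓
Feb: 29 days, starts Sun → 5 of Sun
Mar: 31 days, starts Mon → 5 of Mon, Tue, Wed
Apr: 30 days, starts Thu → 5 of Thu, Fri
May: 31 days, starts Sat → 5 of Sat, Sun, Mon ✓
Jun: 30 days, starts Tue → 5 of Tue, Wed
Jul: 31 days, starts Thu → 5 of Thu, Fri, Sat ✓
Aug: 31 days, starts Sun → 5 of Sun, Mon, Tue
Sep: 30 days, starts Wed → 5 of Wed, Thu
Oct: 31 days, starts Fri → 5 of Fri, Sat, Sun ✓
Nov: 30 days, starts Mon → 5 of Mon, Tue
Dec: 31 days, starts Wed → 5 of Wed, Thu, Fri
Months with five Saturdays: Jan, May, Jul, Oct.

4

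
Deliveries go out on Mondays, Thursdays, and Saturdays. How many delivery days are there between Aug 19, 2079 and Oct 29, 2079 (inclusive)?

31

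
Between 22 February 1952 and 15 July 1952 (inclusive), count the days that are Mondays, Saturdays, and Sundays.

22 February 1952 is a Friday.
The range spans 145 days (inclusive of both endpoints).
145 = 7 × 20 + 5, so there are 20 full weeks plus 5 extra days.
Each full week contributes 3 days from the set (Mon, Sat, Sun): 20 × 3 = 60.
The 5 extra days are Friday, Saturday, Sunday, Monday, Tuesday — 3 of them qualify.
Total: 60 + 3 = 63.

63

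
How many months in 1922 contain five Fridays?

4

A month has five Fridays exactly when Friday falls within its first (length − 28) days.
Jan: 31 days, starts Sun → 5 of Sun, Mon, Tue
Feb: 28 days, starts Wed → 5 of (none)
Mar: 31 days, starts Wed → 5 of Wed, Thu, Fri ✓
Apr: 30 days, starts Sat → 5 of Sat, Sun
May: 31 days, starts Mon → 5 of Mon, Tue, Wed
Jun: 30 days, starts Thu → 5 of Thu, Fri ✓
Jul: 31 days, starts Sat → 5 of Sat, Sun, Mon
Aug: 31 days, starts Tue → 5 of Tue, Wed, Thu
Sep: 30 days, starts Fri → 5 of Fri, Sat ✓
Oct: 31 days, starts Sun → 5 of Sun, Mon, Tue
Nov: 30 days, starts Wed → 5 of Wed, Thu
Dec: 31 days, starts Fri → 5 of Fri, Sat, Sun ✓
Months with five Fridays: Mar, Jun, Sep, Dec.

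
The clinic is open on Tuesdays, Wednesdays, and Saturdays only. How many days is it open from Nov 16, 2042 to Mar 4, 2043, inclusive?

Nov 16, 2042 is a Sunday.
That's 109 days from start to end, counting both.
109 = 7 × 15 + 4, so there are 15 full weeks plus 4 extra days.
Each full week contributes 3 days from the set (Tue, Wed, Sat): 15 × 3 = 45.
The 4 extra days are Sunday, Monday, Tuesday, Wednesday — 2 of them qualify.
Total: 45 + 2 = 47.

47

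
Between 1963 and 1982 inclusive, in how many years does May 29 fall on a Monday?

3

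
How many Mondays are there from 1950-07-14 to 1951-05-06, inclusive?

42

1950-07-14 is a Friday.
That's 297 days from start to end, counting both.
297 = 7 × 42 + 3, so there are 42 full weeks plus 3 extra days.
Each full week contributes one Monday: 42 so far.
The 3 extra days are Friday, Saturday, Sunday — none qualify.
Total: 42 + 0 = 42.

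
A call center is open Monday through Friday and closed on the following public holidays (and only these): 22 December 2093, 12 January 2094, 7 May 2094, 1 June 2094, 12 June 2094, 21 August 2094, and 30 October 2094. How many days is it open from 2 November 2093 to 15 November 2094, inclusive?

2 November 2093 is a Monday.
The range spans 379 days (inclusive of both endpoints).
379 = 7 × 54 + 1, so there are 54 full weeks plus 1 extra day.
Each full week contributes 5 weekdays (Mon–Fri): 54 × 5 = 270.
The 1 extra day is Monday — 1 of them qualifies.
Total: 270 + 1 = 271.
Holidays: 22 December 2093 (Tue); 12 January 2094 (Tue); 7 May 2094 (Fri); 1 June 2094 (Tue); 12 June 2094 (Sat); 21 August 2094 (Sat); 30 October 2094 (Sat).
4 of the 7 holidays fall on weekdays; the rest are weekends and were already excluded.
Business days: 271 − 4 = 267.

267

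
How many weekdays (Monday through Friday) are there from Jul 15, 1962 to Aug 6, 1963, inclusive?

Jul 15, 1962 is a Sunday.
From Jul 15, 1962 to Aug 6, 1963 is 388 days inclusive.
388 = 7 × 55 + 3, so there are 55 full weeks plus 3 extra days.
Each full week contributes 5 weekdays (Mon–Fri): 55 × 5 = 275.
The 3 extra days are Sunday, Monday, Tuesday — 2 of them qualify.
Total: 275 + 2 = 277.

277 weekdays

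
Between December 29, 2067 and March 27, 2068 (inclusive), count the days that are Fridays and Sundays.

26

December 29, 2067 is a Thursday.
That's 90 days from start to end, counting both.
90 = 7 × 12 + 6, so there are 12 full weeks plus 6 extra days.
Each full week contributes 2 days from the set (Fri, Sun): 12 × 2 = 24.
The 6 extra days are Thu, Fri, Sat, Sun, Mon, Tue — 2 of them qualify.
Total: 24 + 2 = 26.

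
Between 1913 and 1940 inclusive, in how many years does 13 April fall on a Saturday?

4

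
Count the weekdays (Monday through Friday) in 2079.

260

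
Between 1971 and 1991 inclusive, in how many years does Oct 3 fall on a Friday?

3

Day of week of October 3 in each year:
1971: Sun, 1972: Tue, 1973: Wed, 1974: Thu, 1975: Fri ✓, 1976: Sun, 1977: Mon, 1978: Tue, 1979: Wed, 1980: Fri ✓, 1981: Sat, 1982: Sun, 1983: Mon, 1984: Wed, 1985: Thu, 1986: Fri ✓, 1987: Sat, 1988: Mon, 1989: Tue, 1990: Wed, 1991: Thu
Fridays: 1975, 1980, 1986.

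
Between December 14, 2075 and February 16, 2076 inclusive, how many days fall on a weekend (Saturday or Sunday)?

December 14, 2075 is a Saturday.
From December 14, 2075 to February 16, 2076 is 65 days inclusive.
65 = 7 × 9 + 2, so there are 9 full weeks plus 2 extra days.
Each full week contributes 2 weekend days (Sat, Sun): 9 × 2 = 18.
The 2 extra days are Sat, Sun — 2 of them qualify.
Total: 18 + 2 = 20.

20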